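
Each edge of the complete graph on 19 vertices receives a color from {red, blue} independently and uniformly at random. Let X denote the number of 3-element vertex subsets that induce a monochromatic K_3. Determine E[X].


Let X = Σ_S X_S over the C(19, 3) = 969 subsets S of size 3, where X_S = 1 if the K_3 on S is monochromatic.
For a fixed S, the K_3 on S has C(3, 2) = 3 edges. P[all 3 edges red] = (1/2)^3, and likewise for blue, so P[monochromatic] = 2·(1/2)^3 = 2^{1 − 3} = 1/4.
Summing: E[X] = C(19, 3) · 2^{1 − 3} = 969 · 1/4 = 969/4.
Numerically: E[X] ≈ 242.2500.

E[X] = C(19,3)·2^(1−C(3,2)) = 969/4 ≈ 242.2500.


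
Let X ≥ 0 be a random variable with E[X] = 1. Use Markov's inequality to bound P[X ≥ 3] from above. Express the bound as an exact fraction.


μ = E[X] = 1, a = 3.
Markov: P[X ≥ 3] ≤ μ/a = (1)/3 = 1/3.
Numerically: ≈ 0.333333.
(Since a = 3 > μ = 1.000000, the bound 1/3 is < 1 and informative.)

P[X ≥ 3] ≤ 1/3 ≈ 0.333333.


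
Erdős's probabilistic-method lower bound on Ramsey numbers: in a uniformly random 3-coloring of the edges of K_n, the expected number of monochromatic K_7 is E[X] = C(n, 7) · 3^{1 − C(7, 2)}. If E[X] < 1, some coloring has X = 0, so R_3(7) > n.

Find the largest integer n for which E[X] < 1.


We need C(n, 7) · 3^{1 − 21} < 1, i.e. C(n, 7) < 3^{21 − 1} = 3486784401.
Check values of n near the boundary:
  n = 79: C(79, 7) = 2898753715; 2898753715 < 3486784401? YES
  n = 80: C(80, 7) = 3176716400; 3176716400 < 3486784401? YES
  n = 81: C(81, 7) = 3477216600; 3477216600 < 3486784401? YES
  n = 82: C(82, 7) = 3801756816; 3801756816 < 3486784401? NO
  n = 83: C(83, 7) = 4151918628; 4151918628 < 3486784401? NO
  n = 84: C(84, 7) = 4529365776; 4529365776 < 3486784401? NO
The largest n with C(n, 7) < 3486784401 is n = 81 (where E[X] = 42928600/43046721 ≈ 0.99726). Hence R_3(7) > 81, i.e. R_3(7) ≥ 82.

Largest n = 81; hence R_3(7) > 81.


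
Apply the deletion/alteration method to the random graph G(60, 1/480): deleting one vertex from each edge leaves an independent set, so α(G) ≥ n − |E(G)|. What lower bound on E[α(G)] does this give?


E[|E(G)|] = C(60, 2)·p = 1770 · (1/480) = 59/16.
E[α(G)] ≥ n − E[|E(G)|] = 60 − 59/16 = 901/16.
Numerically: ≈ 56.3125.
(This is only a lower bound; the true E[α(G)] may be larger.)

E[α(G)] ≥ 901/16 ≈ 56.3125.


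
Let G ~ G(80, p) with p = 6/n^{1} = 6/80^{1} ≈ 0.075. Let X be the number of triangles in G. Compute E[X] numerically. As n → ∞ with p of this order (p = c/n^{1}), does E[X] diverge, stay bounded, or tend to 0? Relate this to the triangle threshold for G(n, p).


Number of potential triangles: C(80, 3) = 82160.
Each occurs with probability p³ ≈ (0.075)³ ≈ 4.218750e-04.
By linearity: E[X] = C(80, 3)·p³ ≈ 82160 · 4.218750e-04 ≈ 34.6612.
Here α = 1, so p = 6/n is exactly at the triangle threshold p ~ 1/n. Asymptotically E[X] → c³/6 = 6³/6 = 36 ≈ 36.0000, a bounded constant. In this regime the triangle count is asymptotically Poisson(c³/6).

E[X] ≈ 34.6612; in regime p = Θ(1/n^{1}) E[X] stays bounded (at the triangle threshold p ~ 1/n).


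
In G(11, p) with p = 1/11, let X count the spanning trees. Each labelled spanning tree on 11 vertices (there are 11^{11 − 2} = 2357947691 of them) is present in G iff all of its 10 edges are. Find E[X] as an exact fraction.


K_11 has 11^{11 − 2} = 2357947691 labelled spanning trees.
For each such spanning tree H, let X_H = 1 if all 10 edges of H are present in G. Then P[X_H = 1] = p^{10} = (1/11)^{10} = 1/25937424601.
Summing the indicators: E[X] = Σ_H E[X_H] = 2357947691 · p^{10} = 2357947691 · 1/25937424601 = 1/11.
Numerically: E[X] ≈ 0.0909.

E[X] = 2357947691 · (1/11)^{10} = 1/11 ≈ 0.0909.


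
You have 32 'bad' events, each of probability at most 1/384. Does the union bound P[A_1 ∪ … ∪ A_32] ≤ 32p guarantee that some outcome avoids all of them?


Union bound: P[∪_{i=1}^{32} A_i] ≤ Σ_i P[A_i] ≤ 32·p = 32·(1/384) = 1/12.
Numerically: 1/12 ≈ 0.083333.
Is 1/12 < 1? YES.
Since P[∪ A_i] ≤ 1/12 < 1, the complement has P[∩ A_i^c] ≥ 1 − 1/12 = 11/12 > 0, so some outcome avoids every A_i.

32·p = 1/12 ≈ 0.083333; existence CERTIFIED by the union bound.


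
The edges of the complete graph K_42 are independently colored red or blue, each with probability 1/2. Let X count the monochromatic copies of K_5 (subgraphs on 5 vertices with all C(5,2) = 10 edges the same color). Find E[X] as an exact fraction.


Let X = Σ_S X_S over the C(42, 5) = 850668 subsets S of size 5, where X_S = 1 if the K_5 on S is monochromatic.
For a fixed S, the K_5 on S has C(5, 2) = 10 edges. P[all 10 edges red] = (1/2)^10, and likewise for blue, so P[monochromatic] = 2·(1/2)^10 = 2^{1 − 10} = 1/512.
By linearity: E[X] = C(42, 5) · 2^{1 − 10} = 850668 · 1/512 = 212667/128.
Numerically: E[X] ≈ 1661.46094.

E[X] = C(42,5)·2^(1−C(5,2)) = 212667/128 ≈ 1661.46094.


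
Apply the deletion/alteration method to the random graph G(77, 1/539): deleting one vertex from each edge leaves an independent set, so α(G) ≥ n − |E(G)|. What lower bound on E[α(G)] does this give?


E[|E(G)|] = C(77, 2)·p = 2926 · (1/539) = 38/7.
E[α(G)] ≥ n − E[|E(G)|] = 77 − 38/7 = 501/7.
Numerically: ≈ 71.5714.
(This is only a lower bound; the true E[α(G)] may be larger.)

E[α(G)] ≥ 501/7 ≈ 71.5714.


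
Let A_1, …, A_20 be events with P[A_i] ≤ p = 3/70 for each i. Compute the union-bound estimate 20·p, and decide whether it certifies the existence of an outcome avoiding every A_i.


Union bound: P[∪_{i=1}^{20} A_i] ≤ Σ_i P[A_i] ≤ 20·p = 20·(3/70) = 6/7.
Numerically: 6/7 ≈ 0.8571.
Is 6/7 < 1? YES.
Since P[∪ A_i] ≤ 6/7 < 1, the complement has P[∩ A_i^c] ≥ 1 − 6/7 = 1/7 > 0, so some outcome avoids every A_i.

20·p = 6/7 ≈ 0.8571; existence CERTIFIED by the union bound.


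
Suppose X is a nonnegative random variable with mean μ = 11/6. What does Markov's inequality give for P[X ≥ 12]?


μ = E[X] = 11/6, a = 12.
Markov: P[X ≥ 12] ≤ μ/a = (11/6)/12 = 11/72.
Numerically: ≈ 0.153.
(Since a = 12 > μ = 1.833, the bound 11/72 is < 1 and informative.)

P[X ≥ 12] ≤ 11/72 ≈ 0.153.


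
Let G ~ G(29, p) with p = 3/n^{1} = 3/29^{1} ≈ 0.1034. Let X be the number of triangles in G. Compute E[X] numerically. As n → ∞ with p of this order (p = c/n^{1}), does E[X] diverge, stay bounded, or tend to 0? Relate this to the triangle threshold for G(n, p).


Number of potential triangles: C(29, 3) = 3654.
Each occurs with probability p³ ≈ (0.1034)³ ≈ 1.107056e-03.
By linearity: E[X] = C(29, 3)·p³ ≈ 3654 · 1.107056e-03 ≈ 4.0452.
Here α = 1, so p = 3/n is exactly at the triangle threshold p ~ 1/n. Asymptotically E[X] → c³/6 = 3³/6 = 9/2 ≈ 4.5000, a bounded constant. In this regime the triangle count is asymptotically Poisson(c³/6).

E[X] ≈ 4.0452; in regime p = Θ(1/n^{1}) E[X] stays bounded (at the triangle threshold p ~ 1/n).


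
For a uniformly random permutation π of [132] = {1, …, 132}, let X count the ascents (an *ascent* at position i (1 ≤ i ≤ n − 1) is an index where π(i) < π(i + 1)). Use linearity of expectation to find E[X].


Write X = Σ X_I over i = 1, …, 131, with X_I the indicator of one ascent.
There are 131 indicators.
For each fixed i, the pair (π(i), π(i+1)) is a uniformly random ordered pair of distinct values from {1, …, 132}; by symmetry P[π(i) < π(i+1)] = 1/2.
By linearity: E[X] = 131 · (1/2) = (132 − 1) · (1/2) = 131/2 ≈ 65.5000.

E[X] = 131/2 = 65.5000.


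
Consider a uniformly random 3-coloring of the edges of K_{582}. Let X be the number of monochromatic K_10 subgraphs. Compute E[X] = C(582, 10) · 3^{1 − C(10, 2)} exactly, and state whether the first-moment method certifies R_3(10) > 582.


E[X] = C(582, 10) · 3^{1 − 45} = 1136849919863842617720 · 3^{−44} = 1136849919863842617720/984770902183611232881.
As a reduced fraction: E[X] = 378949973287947539240/328256967394537077627 ≈ 1.15443.
Is E[X] < 1? NO.
Since E[X] ≥ 1, the first-moment bound is inconclusive at n = 582; it does NOT by itself certify R_3(10) > 582.

E[X] = 378949973287947539240/328256967394537077627 ≈ 1.15443; E[X] ≥ 1; first-moment method inconclusive here.


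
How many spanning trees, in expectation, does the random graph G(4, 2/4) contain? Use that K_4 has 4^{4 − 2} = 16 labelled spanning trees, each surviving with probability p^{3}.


K_4 has 4^{4 − 2} = 16 labelled spanning trees.
For each such spanning tree H, let X_H = 1 if all 3 edges of H are present in G. Then P[X_H = 1] = p^{3} = (1/2)^{3} = 1/8.
By linearity of expectation: E[X] = Σ_H E[X_H] = 16 · p^{3} = 16 · 1/8 = 2.
Numerically: E[X] ≈ 2.

E[X] = 16 · (1/2)^{3} = 2 ≈ 2.


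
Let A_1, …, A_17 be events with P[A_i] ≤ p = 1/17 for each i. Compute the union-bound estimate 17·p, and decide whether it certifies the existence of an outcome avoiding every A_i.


Union bound: P[∪_{i=1}^{17} A_i] ≤ Σ_i P[A_i] ≤ 17·p = 17·(1/17) = 1.
Numerically: 1 ≈ 1.0000000.
Is 1 < 1? NO.
Since the bound 1 is ≥ 1, the union bound is uninformative here; it does NOT by itself certify existence.

17·p = 1 ≈ 1.0000000; existence NOT certified by the union bound.


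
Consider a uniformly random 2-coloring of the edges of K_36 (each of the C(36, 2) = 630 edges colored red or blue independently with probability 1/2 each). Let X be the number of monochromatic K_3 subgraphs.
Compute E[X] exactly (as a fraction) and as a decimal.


Let X = Σ_S X_S over the C(36, 3) = 7140 subsets S of size 3, where X_S = 1 if the K_3 on S is monochromatic.
For a fixed S, the K_3 on S has C(3, 2) = 3 edges. P[all 3 edges red] = (1/2)^3, and likewise for blue, so P[monochromatic] = 2·(1/2)^3 = 2^{1 − 3} = 1/4.
Summing: E[X] = C(36, 3) · 2^{1 − 3} = 7140 · 1/4 = 1785.
Numerically: E[X] ≈ 1785.000.

E[X] = C(36,3)·2^(1−C(3,2)) = 1785 ≈ 1785.000.


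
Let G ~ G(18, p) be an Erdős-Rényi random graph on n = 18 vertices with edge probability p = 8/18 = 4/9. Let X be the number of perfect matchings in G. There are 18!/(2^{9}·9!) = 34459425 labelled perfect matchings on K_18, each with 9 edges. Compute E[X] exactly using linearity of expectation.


K_18 has 18!/(2^{9}·9!) = 34459425 labelled perfect matchings.
For each such perfect matching H, let X_H = 1 if all 9 edges of H are present in G. Then P[X_H = 1] = p^{9} = (4/9)^{9} = 262144/387420489.
Summing the indicators: E[X] = Σ_H E[X_H] = 34459425 · p^{9} = 34459425 · 262144/387420489 = 111522611200/4782969.
Numerically: E[X] ≈ 23316.6.

E[X] = 34459425 · (4/9)^{9} = 111522611200/4782969 ≈ 23316.6.


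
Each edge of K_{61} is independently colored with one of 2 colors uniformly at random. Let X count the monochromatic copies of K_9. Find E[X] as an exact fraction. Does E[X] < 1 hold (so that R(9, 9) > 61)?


E[X] = C(61, 9) · 2^{1 − 36} = 17341763505 · 2^{−35} = 17341763505/34359738368.
As a reduced fraction: E[X] = 17341763505/34359738368 ≈ 0.505.
Is E[X] < 1? YES.
Since E[X] < 1, there exists a 2-coloring of K_{61} with no monochromatic K_9; hence R(9, 9) > 61.

E[X] = 17341763505/34359738368 ≈ 0.505; E[X] < 1, so R(9, 9) > 61.


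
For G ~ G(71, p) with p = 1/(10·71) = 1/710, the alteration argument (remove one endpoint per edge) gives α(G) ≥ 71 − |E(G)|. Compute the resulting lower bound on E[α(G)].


E[|E(G)|] = C(71, 2)·p = 2485 · (1/710) = 7/2.
E[α(G)] ≥ n − E[|E(G)|] = 71 − 7/2 = 135/2.
Numerically: ≈ 67.50000.
(This is only a lower bound; the true E[α(G)] may be larger.)

E[α(G)] ≥ 135/2 ≈ 67.50000.


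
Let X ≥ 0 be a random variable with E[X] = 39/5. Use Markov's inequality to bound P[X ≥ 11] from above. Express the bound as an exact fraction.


μ = E[X] = 39/5, a = 11.
Markov: P[X ≥ 11] ≤ μ/a = (39/5)/11 = 39/55.
Numerically: ≈ 0.7091.
(Since a = 11 > μ = 7.8000, the bound 39/55 is < 1 and informative.)

P[X ≥ 11] ≤ 39/55 ≈ 0.7091.


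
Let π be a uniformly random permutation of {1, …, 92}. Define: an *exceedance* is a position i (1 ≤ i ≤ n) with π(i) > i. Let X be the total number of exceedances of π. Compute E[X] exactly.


Write X = Σ_{i=1}^{92} X_i, where X_i = 1_{π(i) > i}.
For each fixed i, π(i) is uniform over {1, …, 92} (marginal of a uniform permutation), so P[π(i) > i] = (n − i)/n. Summing: Σ_{i=1}^{92} (n − i)/n = (0 + 1 + … + 91)/92 = 92(92 − 1)/(2·92) = (92 − 1)/2.
Hence E[X] = Σ_{i=1}^{92} (92 − i)/92 = 91/2 ≈ 45.5000.

E[X] = 91/2 = 45.5000.


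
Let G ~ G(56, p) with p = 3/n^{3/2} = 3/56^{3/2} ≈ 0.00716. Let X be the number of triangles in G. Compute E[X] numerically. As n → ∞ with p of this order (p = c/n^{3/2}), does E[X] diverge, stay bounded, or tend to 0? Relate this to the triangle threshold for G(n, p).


Number of potential triangles: C(56, 3) = 27720.
Each occurs with probability p³ ≈ (0.00716)³ ≈ 3.66875e-07.
By linearity: E[X] = C(56, 3)·p³ ≈ 27720 · 3.66875e-07 ≈ 0.010.
Since α = 3/2 > 1, p = c/n^{3/2} = o(1/n) is below the triangle threshold p ~ 1/n. Asymptotically E[X] ~ (c³/6)·n^{3(1−α)} = (3³/6)·n^{-1.5} → 0, so by Markov's inequality G has no triangles w.h.p.

E[X] ≈ 0.010; in regime p = Θ(1/n^{3/2}) E[X] tends to 0 (below the triangle threshold p ~ 1/n).


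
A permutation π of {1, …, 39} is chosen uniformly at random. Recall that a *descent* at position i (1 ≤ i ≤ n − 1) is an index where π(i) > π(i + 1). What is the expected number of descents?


Write X = Σ X_I over i = 1, …, 38, with X_I the indicator of one descent.
There are 38 indicators.
For each fixed i, the pair (π(i), π(i+1)) is a uniformly random ordered pair of distinct values from {1, …, 39}; by symmetry P[π(i) > π(i+1)] = 1/2.
By linearity: E[X] = 38 · (1/2) = (39 − 1) · (1/2) = 19 ≈ 19.000.

E[X] = 19 = 19.000.


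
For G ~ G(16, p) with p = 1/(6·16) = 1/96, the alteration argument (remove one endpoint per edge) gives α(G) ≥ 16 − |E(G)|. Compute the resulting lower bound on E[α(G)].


E[|E(G)|] = C(16, 2)·p = 120 · (1/96) = 5/4.
E[α(G)] ≥ n − E[|E(G)|] = 16 − 5/4 = 59/4.
Numerically: ≈ 14.7500.
(This is only a lower bound; the true E[α(G)] may be larger.)

E[α(G)] ≥ 59/4 ≈ 14.7500.


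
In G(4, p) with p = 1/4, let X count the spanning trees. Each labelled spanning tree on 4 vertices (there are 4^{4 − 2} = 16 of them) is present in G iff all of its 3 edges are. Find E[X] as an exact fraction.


K_4 has 4^{4 − 2} = 16 labelled spanning trees.
For each such spanning tree H, let X_H = 1 if all 3 edges of H are present in G. Then P[X_H = 1] = p^{3} = (1/4)^{3} = 1/64.
Summing the indicators: E[X] = Σ_H E[X_H] = 16 · p^{3} = 16 · 1/64 = 1/4.
Numerically: E[X] ≈ 0.25.

E[X] = 16 · (1/4)^{3} = 1/4 ≈ 0.25.


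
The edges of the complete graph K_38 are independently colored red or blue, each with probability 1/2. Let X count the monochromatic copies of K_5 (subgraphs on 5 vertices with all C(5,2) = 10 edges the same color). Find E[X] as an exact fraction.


Let X = Σ_S X_S over the C(38, 5) = 501942 subsets S of size 5, where X_S = 1 if the K_5 on S is monochromatic.
For a fixed S, the K_5 on S has C(5, 2) = 10 edges. P[all 10 edges red] = (1/2)^10, and likewise for blue, so P[monochromatic] = 2·(1/2)^10 = 2^{1 − 10} = 1/512.
Summing: E[X] = C(38, 5) · 2^{1 − 10} = 501942 · 1/512 = 250971/256.
Numerically: E[X] ≈ 980.355.

E[X] = C(38,5)·2^(1−C(5,2)) = 250971/256 ≈ 980.355.


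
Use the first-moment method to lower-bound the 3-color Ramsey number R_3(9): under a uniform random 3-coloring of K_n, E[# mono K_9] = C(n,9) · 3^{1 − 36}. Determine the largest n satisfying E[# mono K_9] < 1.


We need C(n, 9) · 3^{1 − 36} < 1, i.e. C(n, 9) < 3^{36 − 1} = 50031545098999707.
Check values of n near the boundary:
  n = 295: C(295, 9) = 41221140106119260; 41221140106119260 < 50031545098999707? YES
  n = 296: C(296, 9) = 42513789098994080; 42513789098994080 < 50031545098999707? YES
  n = 297: C(297, 9) = 43842345008337645; 43842345008337645 < 50031545098999707? YES
  n = 298: C(298, 9) = 45207677551849890; 45207677551849890 < 50031545098999707? YES
  n = 299: C(299, 9) = 46610674441390059; 46610674441390059 < 50031545098999707? YES
  n = 300: C(300, 9) = 48052241692154700; 48052241692154700 < 50031545098999707? YES
  n = 301: C(301, 9) = 49533303936090975; 49533303936090975 < 50031545098999707? YES
  n = 302: C(302, 9) = 51054804739588650; 51054804739588650 < 50031545098999707? NO
  n = 303: C(303, 9) = 52617706925494425; 52617706925494425 < 50031545098999707? NO
  n = 304: C(304, 9) = 54222992899492560; 54222992899492560 < 50031545098999707? NO
The largest n with C(n, 9) < 50031545098999707 is n = 301 (where E[X] = 16511101312030325/16677181699666569 ≈ 0.9900). Hence R_3(9) > 301, i.e. R_3(9) ≥ 302.

Largest n = 301; hence R_3(9) > 301.


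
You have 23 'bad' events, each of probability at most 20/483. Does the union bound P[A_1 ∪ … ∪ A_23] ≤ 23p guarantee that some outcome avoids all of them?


Union bound: P[∪_{i=1}^{23} A_i] ≤ Σ_i P[A_i] ≤ 23·p = 23·(20/483) = 20/21.
Numerically: 20/21 ≈ 0.952.
Is 20/21 < 1? YES.
Since P[∪ A_i] ≤ 20/21 < 1, the complement has P[∩ A_i^c] ≥ 1 − 20/21 = 1/21 > 0, so some outcome avoids every A_i.

23·p = 20/21 ≈ 0.952; existence CERTIFIED by the union bound.


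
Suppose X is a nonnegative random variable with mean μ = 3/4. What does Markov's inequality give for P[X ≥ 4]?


μ = E[X] = 3/4, a = 4.
Markov: P[X ≥ 4] ≤ μ/a = (3/4)/4 = 3/16.
Numerically: ≈ 0.1875.
(Since a = 4 > μ = 0.7500, the bound 3/16 is < 1 and informative.)

P[X ≥ 4] ≤ 3/16 ≈ 0.1875.


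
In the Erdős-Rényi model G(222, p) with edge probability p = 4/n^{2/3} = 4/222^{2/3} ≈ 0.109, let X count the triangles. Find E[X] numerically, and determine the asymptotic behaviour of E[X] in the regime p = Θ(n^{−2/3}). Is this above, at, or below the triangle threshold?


Number of potential triangles: C(222, 3) = 1798940.
Each occurs with probability p³ ≈ (0.109)³ ≈ 1.29860e-03.
By linearity: E[X] = C(222, 3)·p³ ≈ 1798940 · 1.29860e-03 ≈ 2336.096.
Since α = 2/3 < 1, p = c/n^{2/3} ≫ 1/n is above the triangle threshold p ~ 1/n. Asymptotically E[X] ~ (c³/6)·n^{3(1−α)} = (4³/6)·n^{1} → ∞; triangles are abundant w.h.p.

E[X] ≈ 2336.096; in regime p = Θ(1/n^{2/3}) E[X] diverges (above the triangle threshold p ~ 1/n).


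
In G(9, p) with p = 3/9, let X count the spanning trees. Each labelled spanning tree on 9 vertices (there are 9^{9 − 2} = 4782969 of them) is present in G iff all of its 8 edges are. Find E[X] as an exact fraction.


K_9 has 9^{9 − 2} = 4782969 labelled spanning trees.
For each such spanning tree H, let X_H = 1 if all 8 edges of H are present in G. Then P[X_H = 1] = p^{8} = (1/3)^{8} = 1/6561.
Summing the indicators: E[X] = Σ_H E[X_H] = 4782969 · p^{8} = 4782969 · 1/6561 = 729.
Numerically: E[X] ≈ 729.

E[X] = 4782969 · (1/3)^{8} = 729 ≈ 729.


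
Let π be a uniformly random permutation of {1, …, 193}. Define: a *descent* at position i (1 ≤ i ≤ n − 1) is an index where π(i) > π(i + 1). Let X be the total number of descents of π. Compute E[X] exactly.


Write X = Σ X_I over i = 1, …, 192, with X_I the indicator of one descent.
There are 192 indicators.
For each fixed i, the pair (π(i), π(i+1)) is a uniformly random ordered pair of distinct values from {1, …, 193}; by symmetry P[π(i) > π(i+1)] = 1/2.
By linearity: E[X] = 192 · (1/2) = (193 − 1) · (1/2) = 96 ≈ 96.000000.

E[X] = 96 = 96.000000.


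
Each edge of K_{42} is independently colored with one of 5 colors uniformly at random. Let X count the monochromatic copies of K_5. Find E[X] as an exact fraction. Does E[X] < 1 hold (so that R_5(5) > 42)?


E[X] = C(42, 5) · 5^{1 − 10} = 850668 · 5^{−9} = 850668/1953125.
As a reduced fraction: E[X] = 850668/1953125 ≈ 0.43554.
Is E[X] < 1? YES.
Since E[X] < 1, there exists a 5-coloring of K_{42} with no monochromatic K_5; hence R_5(5) > 42.

E[X] = 850668/1953125 ≈ 0.43554; E[X] < 1, so R_5(5) > 42.


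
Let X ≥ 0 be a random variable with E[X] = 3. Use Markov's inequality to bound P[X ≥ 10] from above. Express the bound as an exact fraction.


μ = E[X] = 3, a = 10.
Markov: P[X ≥ 10] ≤ μ/a = (3)/10 = 3/10.
Numerically: ≈ 0.3000.
(Since a = 10 > μ = 3.0000, the bound 3/10 is < 1 and informative.)

P[X ≥ 10] ≤ 3/10 ≈ 0.3000.


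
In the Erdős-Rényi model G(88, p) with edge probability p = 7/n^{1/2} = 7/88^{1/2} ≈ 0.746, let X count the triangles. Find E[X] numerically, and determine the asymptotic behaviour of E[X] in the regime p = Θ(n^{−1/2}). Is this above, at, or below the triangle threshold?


Number of potential triangles: C(88, 3) = 109736.
Each occurs with probability p³ ≈ (0.746)³ ≈ 4.15499e-01.
By linearity: E[X] = C(88, 3)·p³ ≈ 109736 · 4.15499e-01 ≈ 45595.212.
Since α = 1/2 < 1, p = c/n^{1/2} ≫ 1/n is above the triangle threshold p ~ 1/n. Asymptotically E[X] ~ (c³/6)·n^{3(1−α)} = (7³/6)·n^{1.5} → ∞; triangles are abundant w.h.p.

E[X] ≈ 45595.212; in regime p = Θ(1/n^{1/2}) E[X] diverges (above the triangle threshold p ~ 1/n).


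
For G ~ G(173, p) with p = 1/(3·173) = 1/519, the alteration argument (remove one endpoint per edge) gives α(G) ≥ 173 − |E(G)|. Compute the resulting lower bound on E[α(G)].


E[|E(G)|] = C(173, 2)·p = 14878 · (1/519) = 86/3.
E[α(G)] ≥ n − E[|E(G)|] = 173 − 86/3 = 433/3.
Numerically: ≈ 144.33333.
(This is only a lower bound; the true E[α(G)] may be larger.)

E[α(G)] ≥ 433/3 ≈ 144.33333.


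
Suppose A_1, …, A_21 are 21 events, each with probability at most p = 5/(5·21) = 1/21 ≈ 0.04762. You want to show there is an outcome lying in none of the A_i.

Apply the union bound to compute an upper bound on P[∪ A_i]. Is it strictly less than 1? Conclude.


Union bound: P[∪_{i=1}^{21} A_i] ≤ Σ_i P[A_i] ≤ 21·p = 21·(1/21) = 1.
Numerically: 1 ≈ 1.00000.
Is 1 < 1? NO.
Since the bound 1 is ≥ 1, the union bound is uninformative here; it does NOT by itself certify existence.

21·p = 1 ≈ 1.00000; existence NOT certified by the union bound.


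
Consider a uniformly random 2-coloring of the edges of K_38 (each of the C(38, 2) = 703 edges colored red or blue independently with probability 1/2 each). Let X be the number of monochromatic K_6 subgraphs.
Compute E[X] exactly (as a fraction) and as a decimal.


Let X = Σ_S X_S over the C(38, 6) = 2760681 subsets S of size 6, where X_S = 1 if the K_6 on S is monochromatic.
For a fixed S, the K_6 on S has C(6, 2) = 15 edges. P[all 15 edges red] = (1/2)^15, and likewise for blue, so P[monochromatic] = 2·(1/2)^15 = 2^{1 − 15} = 1/16384.
Summing: E[X] = C(38, 6) · 2^{1 − 15} = 2760681 · 1/16384 = 2760681/16384.
Numerically: E[X] ≈ 168.498596.

E[X] = C(38,6)·2^(1−C(6,2)) = 2760681/16384 ≈ 168.498596.


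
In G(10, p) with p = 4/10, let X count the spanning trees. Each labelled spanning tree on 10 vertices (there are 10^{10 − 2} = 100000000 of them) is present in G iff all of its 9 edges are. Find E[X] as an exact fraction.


K_10 has 10^{10 − 2} = 100000000 labelled spanning trees.
For each such spanning tree H, let X_H = 1 if all 9 edges of H are present in G. Then P[X_H = 1] = p^{9} = (2/5)^{9} = 512/1953125.
By linearity: E[X] = Σ_H E[X_H] = 100000000 · p^{9} = 100000000 · 512/1953125 = 131072/5.
Numerically: E[X] ≈ 26214.4.

E[X] = 100000000 · (2/5)^{9} = 131072/5 ≈ 26214.4.


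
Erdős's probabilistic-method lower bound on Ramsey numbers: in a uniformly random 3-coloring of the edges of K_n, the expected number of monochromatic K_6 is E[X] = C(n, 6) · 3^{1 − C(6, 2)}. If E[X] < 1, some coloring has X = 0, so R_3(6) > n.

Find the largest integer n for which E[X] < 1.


We need C(n, 6) · 3^{1 − 15} < 1, i.e. C(n, 6) < 3^{15 − 1} = 4782969.
Check values of n near the boundary:
  n = 40: C(40, 6) = 3838380; 3838380 < 4782969? YES
  n = 41: C(41, 6) = 4496388; 4496388 < 4782969? YES
  n = 42: C(42, 6) = 5245786; 5245786 < 4782969? NO
  n = 43: C(43, 6) = 6096454; 6096454 < 4782969? NO
  n = 44: C(44, 6) = 7059052; 7059052 < 4782969? NO
The largest n with C(n, 6) < 4782969 is n = 41 (where E[X] = 1498796/1594323 ≈ 0.940083). Hence R_3(6) > 41, i.e. R_3(6) ≥ 42.

Largest n = 41; hence R_3(6) > 41.


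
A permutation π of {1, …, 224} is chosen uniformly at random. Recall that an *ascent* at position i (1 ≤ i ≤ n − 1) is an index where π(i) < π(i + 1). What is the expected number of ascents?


Write X = Σ X_I over i = 1, …, 223, with X_I the indicator of one ascent.
There are 223 indicators.
For each fixed i, the pair (π(i), π(i+1)) is a uniformly random ordered pair of distinct values from {1, …, 224}; by symmetry P[π(i) < π(i+1)] = 1/2.
By linearity: E[X] = 223 · (1/2) = (224 − 1) · (1/2) = 223/2 ≈ 111.500.

E[X] = 223/2 = 111.500.


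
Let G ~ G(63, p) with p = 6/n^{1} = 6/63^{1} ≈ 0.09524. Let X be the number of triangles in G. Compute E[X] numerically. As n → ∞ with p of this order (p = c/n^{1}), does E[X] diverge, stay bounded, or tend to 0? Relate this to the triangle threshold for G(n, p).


Number of potential triangles: C(63, 3) = 39711.
Each occurs with probability p³ ≈ (0.09524)³ ≈ 8.638376e-04.
By linearity: E[X] = C(63, 3)·p³ ≈ 39711 · 8.638376e-04 ≈ 34.3039.
Here α = 1, so p = 6/n is exactly at the triangle threshold p ~ 1/n. Asymptotically E[X] → c³/6 = 6³/6 = 36 ≈ 36.0000, a bounded constant. In this regime the triangle count is asymptotically Poisson(c³/6).

E[X] ≈ 34.3039; in regime p = Θ(1/n^{1}) E[X] stays bounded (at the triangle threshold p ~ 1/n).


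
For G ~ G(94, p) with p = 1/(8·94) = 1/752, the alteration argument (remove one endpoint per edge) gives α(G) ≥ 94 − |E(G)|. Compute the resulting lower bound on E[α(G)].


E[|E(G)|] = C(94, 2)·p = 4371 · (1/752) = 93/16.
E[α(G)] ≥ n − E[|E(G)|] = 94 − 93/16 = 1411/16.
Numerically: ≈ 88.18750.
(This is only a lower bound; the true E[α(G)] may be larger.)

E[α(G)] ≥ 1411/16 ≈ 88.18750.


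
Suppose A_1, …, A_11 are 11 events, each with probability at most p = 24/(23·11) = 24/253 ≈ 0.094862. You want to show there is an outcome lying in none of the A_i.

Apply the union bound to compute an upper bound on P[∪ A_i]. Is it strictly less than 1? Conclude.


Union bound: P[∪_{i=1}^{11} A_i] ≤ Σ_i P[A_i] ≤ 11·p = 11·(24/253) = 24/23.
Numerically: 24/23 ≈ 1.043478.
Is 24/23 < 1? NO.
Since the bound 24/23 is ≥ 1, the union bound is uninformative here; it does NOT by itself certify existence.

11·p = 24/23 ≈ 1.043478; existence NOT certified by the union bound.


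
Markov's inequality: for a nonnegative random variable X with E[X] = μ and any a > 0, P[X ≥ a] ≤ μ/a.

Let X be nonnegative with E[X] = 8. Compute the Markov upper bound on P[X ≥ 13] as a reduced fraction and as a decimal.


μ = E[X] = 8, a = 13.
Markov: P[X ≥ 13] ≤ μ/a = (8)/13 = 8/13.
Numerically: ≈ 0.615385.
(Since a = 13 > μ = 8.000000, the bound 8/13 is < 1 and informative.)

P[X ≥ 13] ≤ 8/13 ≈ 0.615385.


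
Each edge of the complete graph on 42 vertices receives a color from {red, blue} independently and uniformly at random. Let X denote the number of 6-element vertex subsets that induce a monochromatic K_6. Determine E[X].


Let X = Σ_S X_S over the C(42, 6) = 5245786 subsets S of size 6, where X_S = 1 if the K_6 on S is monochromatic.
For a fixed S, the K_6 on S has C(6, 2) = 15 edges. P[all 15 edges red] = (1/2)^15, and likewise for blue, so P[monochromatic] = 2·(1/2)^15 = 2^{1 − 15} = 1/16384.
By linearity: E[X] = C(42, 6) · 2^{1 − 15} = 5245786 · 1/16384 = 2622893/8192.
Numerically: E[X] ≈ 320.17737.

E[X] = C(42,6)·2^(1−C(6,2)) = 2622893/8192 ≈ 320.17737.


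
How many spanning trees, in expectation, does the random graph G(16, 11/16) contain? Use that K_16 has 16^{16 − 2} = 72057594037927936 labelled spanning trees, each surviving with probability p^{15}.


K_16 has 16^{16 − 2} = 72057594037927936 labelled spanning trees.
For each such spanning tree H, let X_H = 1 if all 15 edges of H are present in G. Then P[X_H = 1] = p^{15} = (11/16)^{15} = 4177248169415651/1152921504606846976.
By linearity of expectation: E[X] = Σ_H E[X_H] = 72057594037927936 · p^{15} = 72057594037927936 · 4177248169415651/1152921504606846976 = 4177248169415651/16.
Numerically: E[X] ≈ 2.61e+14.

E[X] = 72057594037927936 · (11/16)^{15} = 4177248169415651/16 ≈ 2.61e+14.


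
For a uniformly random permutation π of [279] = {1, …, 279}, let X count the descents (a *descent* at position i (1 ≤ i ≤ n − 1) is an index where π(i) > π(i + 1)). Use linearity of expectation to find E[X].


Write X = Σ X_I over i = 1, …, 278, with X_I the indicator of one descent.
There are 278 indicators.
For each fixed i, the pair (π(i), π(i+1)) is a uniformly random ordered pair of distinct values from {1, …, 279}; by symmetry P[π(i) > π(i+1)] = 1/2.
By linearity: E[X] = 278 · (1/2) = (279 − 1) · (1/2) = 139 ≈ 139.00000.

E[X] = 139 = 139.00000.


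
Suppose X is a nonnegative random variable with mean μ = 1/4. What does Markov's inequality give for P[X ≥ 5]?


μ = E[X] = 1/4, a = 5.
Markov: P[X ≥ 5] ≤ μ/a = (1/4)/5 = 1/20.
Numerically: ≈ 0.0500.
(Since a = 5 > μ = 0.2500, the bound 1/20 is < 1 and informative.)

P[X ≥ 5] ≤ 1/20 ≈ 0.0500.


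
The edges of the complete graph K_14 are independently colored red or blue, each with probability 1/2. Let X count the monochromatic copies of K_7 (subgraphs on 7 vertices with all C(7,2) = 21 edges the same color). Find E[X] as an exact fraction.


Let X = Σ_S X_S over the C(14, 7) = 3432 subsets S of size 7, where X_S = 1 if the K_7 on S is monochromatic.
For a fixed S, the K_7 on S has C(7, 2) = 21 edges. P[all 21 edges red] = (1/2)^21, and likewise for blue, so P[monochromatic] = 2·(1/2)^21 = 2^{1 − 21} = 1/1048576.
Summing: E[X] = C(14, 7) · 2^{1 − 21} = 3432 · 1/1048576 = 429/131072.
Numerically: E[X] ≈ 0.003.

E[X] = C(14,7)·2^(1−C(7,2)) = 429/131072 ≈ 0.003.


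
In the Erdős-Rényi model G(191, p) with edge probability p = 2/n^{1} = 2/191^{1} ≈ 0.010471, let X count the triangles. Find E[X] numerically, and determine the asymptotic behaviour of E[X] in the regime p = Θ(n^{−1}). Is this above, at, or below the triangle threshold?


Number of potential triangles: C(191, 3) = 1143135.
Each occurs with probability p³ ≈ (0.010471)³ ≈ 1.1481269e-06.
By linearity: E[X] = C(191, 3)·p³ ≈ 1143135 · 1.1481269e-06 ≈ 1.31246.
Here α = 1, so p = 2/n is exactly at the triangle threshold p ~ 1/n. Asymptotically E[X] → c³/6 = 2³/6 = 4/3 ≈ 1.33333, a bounded constant. In this regime the triangle count is asymptotically Poisson(c³/6).

E[X] ≈ 1.31246; in regime p = Θ(1/n^{1}) E[X] stays bounded (at the triangle threshold p ~ 1/n).


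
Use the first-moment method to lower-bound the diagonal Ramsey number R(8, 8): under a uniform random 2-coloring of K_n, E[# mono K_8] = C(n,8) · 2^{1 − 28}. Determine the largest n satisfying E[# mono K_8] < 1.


We need C(n, 8) · 2^{1 − 28} < 1, i.e. C(n, 8) < 2^{28 − 1} = 134217728.
Check values of n near the boundary:
  n = 36: C(36, 8) = 30260340; 30260340 < 134217728? YES
  n = 37: C(37, 8) = 38608020; 38608020 < 134217728? YES
  n = 38: C(38, 8) = 48903492; 48903492 < 134217728? YES
  n = 39: C(39, 8) = 61523748; 61523748 < 134217728? YES
  n = 40: C(40, 8) = 76904685; 76904685 < 134217728? YES
  n = 41: C(41, 8) = 95548245; 95548245 < 134217728? YES
  n = 42: C(42, 8) = 118030185; 118030185 < 134217728? YES
  n = 43: C(43, 8) = 145008513; 145008513 < 134217728? NO
  n = 44: C(44, 8) = 177232627; 177232627 < 134217728? NO
  n = 45: C(45, 8) = 215553195; 215553195 < 134217728? NO
The largest n with C(n, 8) < 134217728 is n = 42 (where E[X] = 118030185/134217728 ≈ 0.879393). Hence R(8, 8) > 42, i.e. R(8, 8) ≥ 43.

Largest n = 42; hence R(8, 8) > 42.


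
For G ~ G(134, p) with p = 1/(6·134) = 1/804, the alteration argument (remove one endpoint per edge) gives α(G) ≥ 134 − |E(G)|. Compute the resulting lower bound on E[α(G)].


E[|E(G)|] = C(134, 2)·p = 8911 · (1/804) = 133/12.
E[α(G)] ≥ n − E[|E(G)|] = 134 − 133/12 = 1475/12.
Numerically: ≈ 122.916667.
(This is only a lower bound; the true E[α(G)] may be larger.)

E[α(G)] ≥ 1475/12 ≈ 122.916667.


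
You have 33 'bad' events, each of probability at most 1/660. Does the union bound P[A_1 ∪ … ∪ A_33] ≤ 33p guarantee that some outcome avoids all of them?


Union bound: P[∪_{i=1}^{33} A_i] ≤ Σ_i P[A_i] ≤ 33·p = 33·(1/660) = 1/20.
Numerically: 1/20 ≈ 0.050.
Is 1/20 < 1? YES.
Since P[∪ A_i] ≤ 1/20 < 1, the complement has P[∩ A_i^c] ≥ 1 − 1/20 = 19/20 > 0, so some outcome avoids every A_i.

33·p = 1/20 ≈ 0.050; existence CERTIFIED by the union bound.


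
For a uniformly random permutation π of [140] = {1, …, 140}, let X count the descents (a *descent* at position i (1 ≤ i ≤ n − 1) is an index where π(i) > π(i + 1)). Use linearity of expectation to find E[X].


Write X = Σ X_I over i = 1, …, 139, with X_I the indicator of one descent.
There are 139 indicators.
For each fixed i, the pair (π(i), π(i+1)) is a uniformly random ordered pair of distinct values from {1, …, 140}; by symmetry P[π(i) > π(i+1)] = 1/2.
By linearity: E[X] = 139 · (1/2) = (140 − 1) · (1/2) = 139/2 ≈ 69.5000.

E[X] = 139/2 = 69.5000.


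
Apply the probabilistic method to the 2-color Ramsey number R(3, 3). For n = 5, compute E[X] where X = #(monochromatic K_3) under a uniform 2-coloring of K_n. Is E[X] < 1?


E[X] = C(5, 3) · 2^{1 − 3} = 10 · 2^{−2} = 10/4.
As a reduced fraction: E[X] = 5/2 ≈ 2.50000.
Is E[X] < 1? NO.
Since E[X] ≥ 1, the first-moment bound is inconclusive at n = 5; it does NOT by itself certify R(3, 3) > 5.

E[X] = 5/2 ≈ 2.50000; E[X] ≥ 1; first-moment method inconclusive here.


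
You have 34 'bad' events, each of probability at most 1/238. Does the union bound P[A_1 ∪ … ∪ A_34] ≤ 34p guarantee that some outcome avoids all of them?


Union bound: P[∪_{i=1}^{34} A_i] ≤ Σ_i P[A_i] ≤ 34·p = 34·(1/238) = 1/7.
Numerically: 1/7 ≈ 0.143.
Is 1/7 < 1? YES.
Since P[∪ A_i] ≤ 1/7 < 1, the complement has P[∩ A_i^c] ≥ 1 − 1/7 = 6/7 > 0, so some outcome avoids every A_i.

34·p = 1/7 ≈ 0.143; existence CERTIFIED by the union bound.


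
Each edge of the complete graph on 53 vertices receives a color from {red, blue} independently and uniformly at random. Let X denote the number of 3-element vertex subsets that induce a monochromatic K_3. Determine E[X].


Let X = Σ_S X_S over the C(53, 3) = 23426 subsets S of size 3, where X_S = 1 if the K_3 on S is monochromatic.
For a fixed S, the K_3 on S has C(3, 2) = 3 edges. P[all 3 edges red] = (1/2)^3, and likewise for blue, so P[monochromatic] = 2·(1/2)^3 = 2^{1 − 3} = 1/4.
Summing: E[X] = C(53, 3) · 2^{1 − 3} = 23426 · 1/4 = 11713/2.
Numerically: E[X] ≈ 5856.500000.

E[X] = C(53,3)·2^(1−C(3,2)) = 11713/2 ≈ 5856.500000.


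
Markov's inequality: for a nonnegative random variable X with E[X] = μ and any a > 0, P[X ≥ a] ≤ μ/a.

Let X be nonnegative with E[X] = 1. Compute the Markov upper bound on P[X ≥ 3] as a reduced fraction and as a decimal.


μ = E[X] = 1, a = 3.
Markov: P[X ≥ 3] ≤ μ/a = (1)/3 = 1/3.
Numerically: ≈ 0.3333.
(Since a = 3 > μ = 1.0000, the bound 1/3 is < 1 and informative.)

P[X ≥ 3] ≤ 1/3 ≈ 0.3333.


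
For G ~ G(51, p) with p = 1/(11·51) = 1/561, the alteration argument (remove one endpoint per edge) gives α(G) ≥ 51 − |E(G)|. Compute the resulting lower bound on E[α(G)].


E[|E(G)|] = C(51, 2)·p = 1275 · (1/561) = 25/11.
E[α(G)] ≥ n − E[|E(G)|] = 51 − 25/11 = 536/11.
Numerically: ≈ 48.7273.
(This is only a lower bound; the true E[α(G)] may be larger.)

E[α(G)] ≥ 536/11 ≈ 48.7273.


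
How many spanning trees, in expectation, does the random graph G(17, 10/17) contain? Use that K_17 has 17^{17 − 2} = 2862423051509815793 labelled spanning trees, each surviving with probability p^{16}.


K_17 has 17^{17 − 2} = 2862423051509815793 labelled spanning trees.
For each such spanning tree H, let X_H = 1 if all 16 edges of H are present in G. Then P[X_H = 1] = p^{16} = (10/17)^{16} = 10000000000000000/48661191875666868481.
By linearity of expectation: E[X] = Σ_H E[X_H] = 2862423051509815793 · p^{16} = 2862423051509815793 · 10000000000000000/48661191875666868481 = 10000000000000000/17.
Numerically: E[X] ≈ 5.882e+14.

E[X] = 2862423051509815793 · (10/17)^{16} = 10000000000000000/17 ≈ 5.882e+14.


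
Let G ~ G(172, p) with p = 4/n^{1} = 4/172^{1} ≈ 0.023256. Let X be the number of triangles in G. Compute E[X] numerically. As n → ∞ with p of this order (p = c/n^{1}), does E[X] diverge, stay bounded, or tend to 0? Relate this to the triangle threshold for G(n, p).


Number of potential triangles: C(172, 3) = 833340.
Each occurs with probability p³ ≈ (0.023256)³ ≈ 1.2577509e-05.
By linearity: E[X] = C(172, 3)·p³ ≈ 833340 · 1.2577509e-05 ≈ 10.48134.
Here α = 1, so p = 4/n is exactly at the triangle threshold p ~ 1/n. Asymptotically E[X] → c³/6 = 4³/6 = 32/3 ≈ 10.66667, a bounded constant. In this regime the triangle count is asymptotically Poisson(c³/6).

E[X] ≈ 10.48134; in regime p = Θ(1/n^{1}) E[X] stays bounded (at the triangle threshold p ~ 1/n).


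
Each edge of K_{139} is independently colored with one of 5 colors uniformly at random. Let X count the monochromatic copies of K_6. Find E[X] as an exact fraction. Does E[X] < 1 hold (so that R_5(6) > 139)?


E[X] = C(139, 6) · 5^{1 − 15} = 8979650478 · 5^{−14} = 8979650478/6103515625.
As a reduced fraction: E[X] = 8979650478/6103515625 ≈ 1.471.
Is E[X] < 1? NO.
Since E[X] ≥ 1, the first-moment bound is inconclusive at n = 139; it does NOT by itself certify R_5(6) > 139.

E[X] = 8979650478/6103515625 ≈ 1.471; E[X] ≥ 1; first-moment method inconclusive here.


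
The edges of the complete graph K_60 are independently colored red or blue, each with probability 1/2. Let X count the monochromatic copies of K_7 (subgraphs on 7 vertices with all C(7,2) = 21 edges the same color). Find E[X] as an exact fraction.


Let X = Σ_S X_S over the C(60, 7) = 386206920 subsets S of size 7, where X_S = 1 if the K_7 on S is monochromatic.
For a fixed S, the K_7 on S has C(7, 2) = 21 edges. P[all 21 edges red] = (1/2)^21, and likewise for blue, so P[monochromatic] = 2·(1/2)^21 = 2^{1 − 21} = 1/1048576.
By linearity: E[X] = C(60, 7) · 2^{1 − 21} = 386206920 · 1/1048576 = 48275865/131072.
Numerically: E[X] ≈ 368.315620.

E[X] = C(60,7)·2^(1−C(7,2)) = 48275865/131072 ≈ 368.315620.


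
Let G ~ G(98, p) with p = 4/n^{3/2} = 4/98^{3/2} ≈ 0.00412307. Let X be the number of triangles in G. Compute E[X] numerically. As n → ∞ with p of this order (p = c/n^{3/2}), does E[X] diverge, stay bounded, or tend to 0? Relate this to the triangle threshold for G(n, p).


Number of potential triangles: C(98, 3) = 152096.
Each occurs with probability p³ ≈ (0.00412307)³ ≈ 7.00910609e-08.
By linearity: E[X] = C(98, 3)·p³ ≈ 152096 · 7.00910609e-08 ≈ 0.010661.
Since α = 3/2 > 1, p = c/n^{3/2} = o(1/n) is below the triangle threshold p ~ 1/n. Asymptotically E[X] ~ (c³/6)·n^{3(1−α)} = (4³/6)·n^{-1.5} → 0, so by Markov's inequality G has no triangles w.h.p.

E[X] ≈ 0.010661; in regime p = Θ(1/n^{3/2}) E[X] tends to 0 (below the triangle threshold p ~ 1/n).


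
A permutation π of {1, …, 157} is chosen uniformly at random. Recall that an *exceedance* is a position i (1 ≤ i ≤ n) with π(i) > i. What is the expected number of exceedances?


Write X = Σ_{i=1}^{157} X_i, where X_i = 1_{π(i) > i}.
For each fixed i, π(i) is uniform over {1, …, 157} (marginal of a uniform permutation), so P[π(i) > i] = (n − i)/n. Summing: Σ_{i=1}^{157} (n − i)/n = (0 + 1 + … + 156)/157 = 157(157 − 1)/(2·157) = (157 − 1)/2.
Hence E[X] = Σ_{i=1}^{157} (157 − i)/157 = 78 ≈ 78.000.

E[X] = 78 = 78.000.
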